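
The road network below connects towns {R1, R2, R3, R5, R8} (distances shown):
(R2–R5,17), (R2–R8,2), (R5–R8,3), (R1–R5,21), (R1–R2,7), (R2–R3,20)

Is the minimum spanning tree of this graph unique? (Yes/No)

Sort edges by weight, then run Kruskal:
R2–R8 (2): add. Components now {R2,R8} {R3} {R1} {R5}
R5–R8 (3): add. Components now {R2,R5,R8} {R3} {R1}
R1–R2 (7): add. Components now {R1,R2,R5,R8} {R3}
R2–R5 (17): skip — R2 and R5 already connected.
R2–R3 (20): add. Components now {R1,R2,R3,R5,R8}
Every non-tree edge has weight strictly greater than the heaviest edge on the tree path between its endpoints, so the MST is unique.

Yes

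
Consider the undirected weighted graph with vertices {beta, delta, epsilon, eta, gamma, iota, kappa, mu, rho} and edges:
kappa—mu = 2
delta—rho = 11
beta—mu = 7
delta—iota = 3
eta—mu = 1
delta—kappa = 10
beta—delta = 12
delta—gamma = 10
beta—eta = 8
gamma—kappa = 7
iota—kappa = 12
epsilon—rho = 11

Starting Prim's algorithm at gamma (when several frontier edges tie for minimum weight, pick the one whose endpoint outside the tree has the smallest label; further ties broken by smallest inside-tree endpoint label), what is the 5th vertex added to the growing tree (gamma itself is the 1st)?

Prim, starting at gamma.
Step 1: frontier [gamma—kappa 7, delta—gamma 10] → take gamma—kappa (7); add kappa.
Step 2: frontier [delta—gamma 10, kappa—mu 2, delta—kappa 10, iota—kappa 12] → take kappa—mu (2); add mu.
Step 3: frontier [delta—gamma 10, delta—kappa 10, iota—kappa 12, eta—mu 1, beta—mu 7] → take eta—mu (1); add eta.
Step 4: frontier [beta—eta 8, delta—gamma 10, delta—kappa 10, iota—kappa 12, beta—mu 7] → take beta—mu (7); add beta.
Step 5: frontier [beta—delta 12, delta—gamma 10, delta—kappa 10, iota—kappa 12] → take delta—gamma (10); add delta.
Step 6: frontier [delta—iota 3, delta—rho 11, iota—kappa 12] → take delta—iota (3); add iota.
Step 7: frontier [delta—rho 11] → take delta—rho (11); add rho.
Step 8: frontier [epsilon—rho 11] → take epsilon—rho (11); add epsilon.
Vertex order: gamma, kappa, mu, eta, beta, delta, iota, rho, epsilon. The 5th vertex is beta.

beta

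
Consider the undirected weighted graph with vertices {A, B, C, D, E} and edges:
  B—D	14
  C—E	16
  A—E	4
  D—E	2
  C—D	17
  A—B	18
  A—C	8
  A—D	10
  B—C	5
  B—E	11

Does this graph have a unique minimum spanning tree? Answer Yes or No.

Kruskal: consider edges lightest-first.
D—E (2): add — endpoints in different components.
A—E (4): add — endpoints in different components.
B—C (5): add — endpoints in different components.
A—C (8): add — endpoints in different components.
Every non-tree edge has weight strictly greater than the heaviest edge on the tree path between its endpoints, so the MST is unique.

Yes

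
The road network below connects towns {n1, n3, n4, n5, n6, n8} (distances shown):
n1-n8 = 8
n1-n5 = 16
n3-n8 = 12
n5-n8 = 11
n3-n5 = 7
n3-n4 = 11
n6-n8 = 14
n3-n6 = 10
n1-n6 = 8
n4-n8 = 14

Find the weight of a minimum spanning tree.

44

Prim, starting at n8.
Step 1: cheapest edge leaving the tree is n1-n8 (8); add n1.
Step 2: cheapest edge leaving the tree is n1-n6 (8); add n6.
Step 3: cheapest edge leaving the tree is n3-n6 (10); add n3.
Step 4: cheapest edge leaving the tree is n3-n5 (7); add n5.
Step 5: cheapest edge leaving the tree is n3-n4 (11); add n4.
MST edges: n1-n8, n1-n6, n3-n6, n3-n5, n3-n4; total weight 8+8+10+7+11 = 44.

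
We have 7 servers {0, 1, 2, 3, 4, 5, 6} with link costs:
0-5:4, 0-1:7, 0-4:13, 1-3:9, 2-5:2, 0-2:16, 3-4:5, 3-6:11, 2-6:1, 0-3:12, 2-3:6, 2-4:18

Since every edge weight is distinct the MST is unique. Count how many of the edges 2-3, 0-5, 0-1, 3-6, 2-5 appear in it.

4

Kruskal's algorithm — process edges by increasing weight (ties by edge label):
2-6 (1): add. Components now {0} {1} {2,6} {3} {4} {5}
2-5 (2): add. Components now {0} {1} {2,5,6} {3} {4}
0-5 (4): add. Components now {0,2,5,6} {1} {3} {4}
3-4 (5): add. Components now {0,2,5,6} {1} {3,4}
2-3 (6): add. Components now {0,2,3,4,5,6} {1}
0-1 (7): add. Components now {0,1,2,3,4,5,6}
MST edge set: {2-6, 2-5, 0-5, 3-4, 2-3, 0-1}.
Of the listed edges, {2-3, 0-5, 0-1, 2-5} are in the MST → 4.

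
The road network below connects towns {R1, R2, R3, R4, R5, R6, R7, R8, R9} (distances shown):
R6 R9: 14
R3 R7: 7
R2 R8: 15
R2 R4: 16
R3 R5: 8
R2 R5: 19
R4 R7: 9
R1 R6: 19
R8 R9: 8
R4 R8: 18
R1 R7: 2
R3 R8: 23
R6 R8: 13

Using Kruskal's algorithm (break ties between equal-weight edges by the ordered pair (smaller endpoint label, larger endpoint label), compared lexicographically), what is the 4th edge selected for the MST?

Kruskal: consider edges lightest-first.
R1 R7 (2): add — endpoints in different components.
R3 R7 (7): add — endpoints in different components.
R3 R5 (8): add — endpoints in different components.
R8 R9 (8): add — endpoints in different components.
R4 R7 (9): add — endpoints in different components.
R6 R8 (13): add — endpoints in different components.
R6 R9 (14): skip — R6 and R9 already connected.
R2 R8 (15): add — endpoints in different components.
R2 R4 (16): add — endpoints in different components.
The 4th edge added is R8 R9.

R8-R9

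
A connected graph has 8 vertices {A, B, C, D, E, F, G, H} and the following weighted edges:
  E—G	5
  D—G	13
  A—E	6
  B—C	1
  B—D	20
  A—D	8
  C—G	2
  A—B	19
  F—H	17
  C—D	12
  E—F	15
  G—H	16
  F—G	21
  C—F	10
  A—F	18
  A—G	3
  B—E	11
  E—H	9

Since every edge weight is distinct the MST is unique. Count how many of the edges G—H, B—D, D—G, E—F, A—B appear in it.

Kruskal's algorithm — process edges by increasing weight (ties by edge label):
B—C (1): add — endpoints in different components.
C—G (2): add — endpoints in different components.
A—G (3): add — endpoints in different components.
E—G (5): add — endpoints in different components.
A—E (6): skip — A and E already connected.
A—D (8): add — endpoints in different components.
E—H (9): add — endpoints in different components.
C—F (10): add — endpoints in different components.
MST edge set: {B—C, C—G, A—G, E—G, A—D, E—H, C—F}.
Of the listed edges, {} are in the MST → 0.

0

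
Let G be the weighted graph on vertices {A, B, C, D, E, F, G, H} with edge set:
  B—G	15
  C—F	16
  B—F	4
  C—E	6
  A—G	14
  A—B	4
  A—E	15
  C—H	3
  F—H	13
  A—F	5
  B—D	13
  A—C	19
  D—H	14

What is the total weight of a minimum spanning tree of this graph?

Kruskal: consider edges lightest-first.
C—H (3): add — endpoints in different components.
A—B (4): add — endpoints in different components.
B—F (4): add — endpoints in different components.
A—F (5): skip — A and F already connected.
C—E (6): add — endpoints in different components.
B—D (13): add — endpoints in different components.
F—H (13): add — endpoints in different components.
A—G (14): add — endpoints in different components.
MST edges: C—H, A—B, B—F, C—E, B—D, F—H, A—G; total weight 3+4+4+6+13+13+14 = 57.

57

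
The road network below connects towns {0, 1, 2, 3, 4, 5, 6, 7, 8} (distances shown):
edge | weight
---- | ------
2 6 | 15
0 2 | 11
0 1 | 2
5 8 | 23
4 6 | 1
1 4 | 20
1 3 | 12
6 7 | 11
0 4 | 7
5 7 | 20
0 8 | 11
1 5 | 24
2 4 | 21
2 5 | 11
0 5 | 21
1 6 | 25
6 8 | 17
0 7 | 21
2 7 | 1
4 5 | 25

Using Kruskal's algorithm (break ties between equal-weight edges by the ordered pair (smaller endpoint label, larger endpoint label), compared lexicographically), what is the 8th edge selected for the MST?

1-3

Kruskal: consider edges lightest-first.
2 7 (1): add — endpoints in different components.
4 6 (1): add — endpoints in different components.
0 1 (2): add — endpoints in different components.
0 4 (7): add — endpoints in different components.
0 2 (11): add — endpoints in different components.
0 8 (11): add — endpoints in different components.
2 5 (11): add — endpoints in different components.
6 7 (11): skip — 6 and 7 already connected.
1 3 (12): add — endpoints in different components.
The 8th edge added is 1 3.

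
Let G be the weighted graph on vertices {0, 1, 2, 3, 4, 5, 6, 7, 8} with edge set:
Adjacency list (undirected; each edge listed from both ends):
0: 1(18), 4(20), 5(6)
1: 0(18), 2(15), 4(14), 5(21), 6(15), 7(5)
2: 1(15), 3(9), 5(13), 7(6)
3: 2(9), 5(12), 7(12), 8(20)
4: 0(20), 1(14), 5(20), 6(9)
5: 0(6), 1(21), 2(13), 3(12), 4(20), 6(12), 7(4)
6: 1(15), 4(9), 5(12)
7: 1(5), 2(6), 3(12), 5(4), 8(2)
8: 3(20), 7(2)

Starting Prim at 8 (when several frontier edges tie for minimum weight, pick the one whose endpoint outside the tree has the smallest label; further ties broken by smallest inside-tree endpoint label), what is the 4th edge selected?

Grow the tree from 8 using Prim:
Step 1: cheapest edge leaving the tree is 7—8 (2); add 7.
Step 2: cheapest edge leaving the tree is 5—7 (4); add 5.
Step 3: cheapest edge leaving the tree is 1—7 (5); add 1.
Step 4: cheapest edge leaving the tree is 0—5 (6); add 0.
Step 5: cheapest edge leaving the tree is 2—7 (6); add 2.
Step 6: cheapest edge leaving the tree is 2—3 (9); add 3.
Step 7: cheapest edge leaving the tree is 5—6 (12); add 6.
Step 8: cheapest edge leaving the tree is 4—6 (9); add 4.
The 4th edge added is 0—5.

0-5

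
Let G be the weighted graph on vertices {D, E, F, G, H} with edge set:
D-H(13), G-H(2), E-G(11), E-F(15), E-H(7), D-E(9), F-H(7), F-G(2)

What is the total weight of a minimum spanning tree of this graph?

Kruskal: consider edges lightest-first.
F-G (2): add. Components now {D} {E} {F,G} {H}
G-H (2): add. Components now {D} {E} {F,G,H}
E-H (7): add. Components now {D} {E,F,G,H}
F-H (7): skip — F and H already connected.
D-E (9): add. Components now {D,E,F,G,H}
MST edges: F-G, G-H, E-H, D-E; total weight 2+2+7+9 = 20.

20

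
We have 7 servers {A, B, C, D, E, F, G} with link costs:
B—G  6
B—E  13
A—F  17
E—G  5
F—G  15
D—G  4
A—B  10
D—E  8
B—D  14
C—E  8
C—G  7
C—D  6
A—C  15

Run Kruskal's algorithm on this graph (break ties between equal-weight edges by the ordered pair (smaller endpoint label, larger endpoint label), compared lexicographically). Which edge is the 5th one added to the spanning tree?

A-B

Sort edges by weight, then run Kruskal:
D—G (4): add — endpoints in different components.
E—G (5): add — endpoints in different components.
B—G (6): add — endpoints in different components.
C—D (6): add — endpoints in different components.
C—G (7): skip — C and G already connected.
C—E (8): skip — C and E already connected.
D—E (8): skip — D and E already connected.
A—B (10): add — endpoints in different components.
B—E (13): skip — B and E already connected.
B—D (14): skip — B and D already connected.
A—C (15): skip — A and C already connected.
F—G (15): add — endpoints in different components.
The 5th edge added is A—B.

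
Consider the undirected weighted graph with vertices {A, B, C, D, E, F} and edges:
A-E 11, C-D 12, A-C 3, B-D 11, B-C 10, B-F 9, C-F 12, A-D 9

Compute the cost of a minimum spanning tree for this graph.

Prim's algorithm from B:
Step 1: cheapest edge leaving the tree is B-F (9); add F.
Step 2: cheapest edge leaving the tree is B-C (10); add C.
Step 3: cheapest edge leaving the tree is A-C (3); add A.
Step 4: cheapest edge leaving the tree is A-D (9); add D.
Step 5: cheapest edge leaving the tree is A-E (11); add E.
MST edges: B-F, B-C, A-C, A-D, A-E; total weight 9+10+3+9+11 = 42.

42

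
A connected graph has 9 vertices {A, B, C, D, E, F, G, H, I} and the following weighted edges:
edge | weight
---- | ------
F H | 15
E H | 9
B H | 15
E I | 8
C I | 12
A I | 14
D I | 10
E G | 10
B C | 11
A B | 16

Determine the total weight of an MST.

Kruskal: consider edges lightest-first.
E I (8): add — endpoints in different components.
E H (9): add — endpoints in different components.
D I (10): add — endpoints in different components.
E G (10): add — endpoints in different components.
B C (11): add — endpoints in different components.
C I (12): add — endpoints in different components.
A I (14): add — endpoints in different components.
B H (15): skip — B and H already connected.
F H (15): add — endpoints in different components.
MST edges: E I, E H, D I, E G, B C, C I, A I, F H; total weight 8+9+10+10+11+12+14+15 = 89.

89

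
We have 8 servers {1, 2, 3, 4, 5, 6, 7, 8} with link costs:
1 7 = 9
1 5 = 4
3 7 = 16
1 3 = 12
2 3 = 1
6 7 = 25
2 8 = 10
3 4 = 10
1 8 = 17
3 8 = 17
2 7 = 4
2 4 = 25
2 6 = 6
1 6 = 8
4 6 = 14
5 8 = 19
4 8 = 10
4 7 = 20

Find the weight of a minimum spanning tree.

Grow the tree from 8 using Prim:
Step 1: cheapest edge leaving the tree is 2 8 (10); add 2.
Step 2: cheapest edge leaving the tree is 2 3 (1); add 3.
Step 3: cheapest edge leaving the tree is 2 7 (4); add 7.
Step 4: cheapest edge leaving the tree is 2 6 (6); add 6.
Step 5: cheapest edge leaving the tree is 1 6 (8); add 1.
Step 6: cheapest edge leaving the tree is 1 5 (4); add 5.
Step 7: cheapest edge leaving the tree is 3 4 (10); add 4.
MST edges: 2 8, 2 3, 2 7, 2 6, 1 6, 1 5, 3 4; total weight 10+1+4+6+8+4+10 = 43.

43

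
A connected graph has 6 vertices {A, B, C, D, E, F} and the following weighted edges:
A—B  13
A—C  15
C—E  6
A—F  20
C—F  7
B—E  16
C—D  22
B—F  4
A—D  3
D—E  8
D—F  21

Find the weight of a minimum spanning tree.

28

Grow the tree from C using Prim:
Step 1: frontier [C—E 6, C—F 7, A—C 15, C—D 22] → take C—E (6); add E.
Step 2: frontier [C—F 7, A—C 15, C—D 22, D—E 8, B—E 16] → take C—F (7); add F.
Step 3: frontier [A—C 15, C—D 22, D—E 8, B—E 16, B—F 4, A—F 20, D—F 21] → take B—F (4); add B.
Step 4: frontier [A—B 13, A—C 15, C—D 22, D—E 8, A—F 20, D—F 21] → take D—E (8); add D.
Step 5: frontier [A—B 13, A—C 15, A—D 3, A—F 20] → take A—D (3); add A.
MST edges: C—E, C—F, B—F, D—E, A—D; total weight 6+7+4+8+3 = 28.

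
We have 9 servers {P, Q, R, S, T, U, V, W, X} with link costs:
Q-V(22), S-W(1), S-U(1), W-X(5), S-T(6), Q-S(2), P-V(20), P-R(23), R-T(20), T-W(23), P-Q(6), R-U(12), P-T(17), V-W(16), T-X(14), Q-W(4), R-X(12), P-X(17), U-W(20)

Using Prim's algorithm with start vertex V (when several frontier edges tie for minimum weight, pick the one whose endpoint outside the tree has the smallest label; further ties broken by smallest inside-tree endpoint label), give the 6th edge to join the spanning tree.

P-Q

Prim's algorithm from V:
Step 1: cheapest edge leaving the tree is V-W (16); add W.
Step 2: cheapest edge leaving the tree is S-W (1); add S.
Step 3: cheapest edge leaving the tree is S-U (1); add U.
Step 4: cheapest edge leaving the tree is Q-S (2); add Q.
Step 5: cheapest edge leaving the tree is W-X (5); add X.
Step 6: cheapest edge leaving the tree is P-Q (6); add P.
Step 7: cheapest edge leaving the tree is S-T (6); add T.
Step 8: cheapest edge leaving the tree is R-U (12); add R.
The 6th edge added is P-Q.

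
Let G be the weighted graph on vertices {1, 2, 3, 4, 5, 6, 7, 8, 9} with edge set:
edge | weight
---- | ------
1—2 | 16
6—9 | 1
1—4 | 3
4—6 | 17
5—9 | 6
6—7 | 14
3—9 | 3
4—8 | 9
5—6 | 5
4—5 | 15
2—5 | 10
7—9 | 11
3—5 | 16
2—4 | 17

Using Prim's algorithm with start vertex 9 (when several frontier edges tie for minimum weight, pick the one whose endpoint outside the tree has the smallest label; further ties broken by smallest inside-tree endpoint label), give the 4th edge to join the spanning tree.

2-5

Prim, starting at 9.
Step 1: frontier [6—9 1, 3—9 3, 5—9 6, 7—9 11] → take 6—9 (1); add 6.
Step 2: frontier [5—6 5, 6—7 14, 4—6 17, 3—9 3, 5—9 6, 7—9 11] → take 3—9 (3); add 3.
Step 3: frontier [3—5 16, 5—6 5, 6—7 14, 4—6 17, 5—9 6, 7—9 11] → take 5—6 (5); add 5.
Step 4: frontier [2—5 10, 4—5 15, 6—7 14, 4—6 17, 7—9 11] → take 2—5 (10); add 2.
Step 5: frontier [1—2 16, 2—4 17, 4—5 15, 6—7 14, 4—6 17, 7—9 11] → take 7—9 (11); add 7.
Step 6: frontier [1—2 16, 2—4 17, 4—5 15, 4—6 17] → take 4—5 (15); add 4.
Step 7: frontier [1—2 16, 1—4 3, 4—8 9] → take 1—4 (3); add 1.
Step 8: frontier [4—8 9] → take 4—8 (9); add 8.
The 4th edge added is 2—5.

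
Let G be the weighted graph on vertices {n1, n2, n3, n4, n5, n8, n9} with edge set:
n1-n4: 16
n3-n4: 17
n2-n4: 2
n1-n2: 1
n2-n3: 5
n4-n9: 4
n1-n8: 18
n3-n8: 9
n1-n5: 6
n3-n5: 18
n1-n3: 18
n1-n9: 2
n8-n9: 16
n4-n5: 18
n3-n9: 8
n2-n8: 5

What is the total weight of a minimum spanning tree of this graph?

Prim's algorithm from n1:
Step 1: cheapest edge leaving the tree is n1-n2 (1); add n2.
Step 2: cheapest edge leaving the tree is n2-n4 (2); add n4.
Step 3: cheapest edge leaving the tree is n1-n9 (2); add n9.
Step 4: cheapest edge leaving the tree is n2-n3 (5); add n3.
Step 5: cheapest edge leaving the tree is n2-n8 (5); add n8.
Step 6: cheapest edge leaving the tree is n1-n5 (6); add n5.
MST edges: n1-n2, n2-n4, n1-n9, n2-n3, n2-n8, n1-n5; total weight 1+2+2+5+5+6 = 21.

21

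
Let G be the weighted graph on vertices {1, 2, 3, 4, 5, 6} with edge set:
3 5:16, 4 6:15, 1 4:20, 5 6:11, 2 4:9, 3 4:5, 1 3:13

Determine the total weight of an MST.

Grow the tree from 6 using Prim:
Step 1: cheapest edge leaving the tree is 5 6 (11); add 5.
Step 2: cheapest edge leaving the tree is 4 6 (15); add 4.
Step 3: cheapest edge leaving the tree is 3 4 (5); add 3.
Step 4: cheapest edge leaving the tree is 2 4 (9); add 2.
Step 5: cheapest edge leaving the tree is 1 3 (13); add 1.
MST edges: 5 6, 4 6, 3 4, 2 4, 1 3; total weight 11+15+5+9+13 = 53.

53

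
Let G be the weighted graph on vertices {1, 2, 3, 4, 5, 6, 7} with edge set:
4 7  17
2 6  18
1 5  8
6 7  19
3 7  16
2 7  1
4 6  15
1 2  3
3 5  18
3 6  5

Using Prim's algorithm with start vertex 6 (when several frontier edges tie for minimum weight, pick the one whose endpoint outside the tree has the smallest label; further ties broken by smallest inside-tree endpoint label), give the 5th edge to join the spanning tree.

Prim's algorithm from 6:
Step 1: cheapest edge leaving the tree is 3 6 (5); add 3.
Step 2: cheapest edge leaving the tree is 4 6 (15); add 4.
Step 3: cheapest edge leaving the tree is 3 7 (16); add 7.
Step 4: cheapest edge leaving the tree is 2 7 (1); add 2.
Step 5: cheapest edge leaving the tree is 1 2 (3); add 1.
Step 6: cheapest edge leaving the tree is 1 5 (8); add 5.
The 5th edge added is 1 2.

1-2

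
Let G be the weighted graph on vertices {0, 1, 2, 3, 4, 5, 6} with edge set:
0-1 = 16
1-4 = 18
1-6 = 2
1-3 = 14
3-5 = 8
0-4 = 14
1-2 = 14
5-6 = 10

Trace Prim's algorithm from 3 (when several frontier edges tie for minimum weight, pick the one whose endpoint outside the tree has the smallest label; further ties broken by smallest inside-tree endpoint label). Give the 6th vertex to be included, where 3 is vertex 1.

Prim's algorithm from 3:
Step 1: cheapest edge leaving the tree is 3-5 (8); add 5.
Step 2: cheapest edge leaving the tree is 5-6 (10); add 6.
Step 3: cheapest edge leaving the tree is 1-6 (2); add 1.
Step 4: cheapest edge leaving the tree is 1-2 (14); add 2.
Step 5: cheapest edge leaving the tree is 0-1 (16); add 0.
Step 6: cheapest edge leaving the tree is 0-4 (14); add 4.
Vertex order: 3, 5, 6, 1, 2, 0, 4. The 6th vertex is 0.

0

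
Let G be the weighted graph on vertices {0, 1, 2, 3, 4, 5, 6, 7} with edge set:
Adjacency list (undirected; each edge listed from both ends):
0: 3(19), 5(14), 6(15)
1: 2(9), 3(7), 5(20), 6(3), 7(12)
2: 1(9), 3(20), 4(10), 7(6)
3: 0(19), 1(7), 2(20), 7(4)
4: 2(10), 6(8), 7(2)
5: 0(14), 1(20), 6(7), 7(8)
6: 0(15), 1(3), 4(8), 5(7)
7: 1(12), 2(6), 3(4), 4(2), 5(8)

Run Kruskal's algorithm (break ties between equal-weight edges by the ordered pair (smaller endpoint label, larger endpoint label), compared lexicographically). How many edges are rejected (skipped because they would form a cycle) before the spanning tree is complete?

5

Kruskal: consider edges lightest-first.
4–7 (2): add — endpoints in different components.
1–6 (3): add — endpoints in different components.
3–7 (4): add — endpoints in different components.
2–7 (6): add — endpoints in different components.
1–3 (7): add — endpoints in different components.
5–6 (7): add — endpoints in different components.
4–6 (8): skip — 4 and 6 already connected.
5–7 (8): skip — 5 and 7 already connected.
1–2 (9): skip — 1 and 2 already connected.
2–4 (10): skip — 2 and 4 already connected.
1–7 (12): skip — 1 and 7 already connected.
0–5 (14): add — endpoints in different components.
Edges rejected before the tree was complete: 5.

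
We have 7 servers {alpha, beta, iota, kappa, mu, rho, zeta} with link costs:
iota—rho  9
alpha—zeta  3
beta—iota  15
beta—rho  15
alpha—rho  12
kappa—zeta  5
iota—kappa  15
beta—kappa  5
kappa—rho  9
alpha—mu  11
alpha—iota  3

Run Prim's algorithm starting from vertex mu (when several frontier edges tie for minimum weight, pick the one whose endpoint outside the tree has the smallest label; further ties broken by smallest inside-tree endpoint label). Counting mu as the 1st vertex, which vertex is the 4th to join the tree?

zeta

Prim's algorithm from mu:
Step 1: cheapest edge leaving the tree is alpha—mu (11); add alpha.
Step 2: cheapest edge leaving the tree is alpha—iota (3); add iota.
Step 3: cheapest edge leaving the tree is alpha—zeta (3); add zeta.
Step 4: cheapest edge leaving the tree is kappa—zeta (5); add kappa.
Step 5: cheapest edge leaving the tree is beta—kappa (5); add beta.
Step 6: cheapest edge leaving the tree is iota—rho (9); add rho.
Vertex order: mu, alpha, iota, zeta, kappa, beta, rho. The 4th vertex is zeta.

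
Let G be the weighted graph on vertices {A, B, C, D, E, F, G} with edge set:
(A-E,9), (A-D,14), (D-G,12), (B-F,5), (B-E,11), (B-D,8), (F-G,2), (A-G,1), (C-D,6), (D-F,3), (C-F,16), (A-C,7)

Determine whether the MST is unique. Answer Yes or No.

Kruskal's algorithm — process edges by increasing weight (ties by edge label):
A-G (1): add. Components now {A,G} {B} {C} {D} {E} {F}
F-G (2): add. Components now {A,F,G} {B} {C} {D} {E}
D-F (3): add. Components now {A,D,F,G} {B} {C} {E}
B-F (5): add. Components now {A,B,D,F,G} {C} {E}
C-D (6): add. Components now {A,B,C,D,F,G} {E}
A-C (7): skip — A and C already connected.
B-D (8): skip — B and D already connected.
A-E (9): add. Components now {A,B,C,D,E,F,G}
Every non-tree edge has weight strictly greater than the heaviest edge on the tree path between its endpoints, so the MST is unique.

Yes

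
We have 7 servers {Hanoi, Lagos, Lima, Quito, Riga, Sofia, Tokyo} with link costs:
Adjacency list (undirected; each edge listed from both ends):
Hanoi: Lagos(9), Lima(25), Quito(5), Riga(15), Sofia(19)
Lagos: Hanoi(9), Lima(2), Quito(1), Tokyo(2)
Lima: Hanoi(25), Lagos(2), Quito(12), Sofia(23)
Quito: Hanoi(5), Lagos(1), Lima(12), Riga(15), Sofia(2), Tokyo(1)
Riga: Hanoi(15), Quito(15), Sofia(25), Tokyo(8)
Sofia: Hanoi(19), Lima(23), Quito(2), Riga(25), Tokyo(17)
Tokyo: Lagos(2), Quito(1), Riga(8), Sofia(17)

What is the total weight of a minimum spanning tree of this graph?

19

Kruskal's algorithm — process edges by increasing weight (ties by edge label):
Lagos-Quito (1): add — endpoints in different components.
Quito-Tokyo (1): add — endpoints in different components.
Lagos-Lima (2): add — endpoints in different components.
Lagos-Tokyo (2): skip — Lagos and Tokyo already connected.
Quito-Sofia (2): add — endpoints in different components.
Hanoi-Quito (5): add — endpoints in different components.
Riga-Tokyo (8): add — endpoints in different components.
MST edges: Lagos-Quito, Quito-Tokyo, Lagos-Lima, Quito-Sofia, Hanoi-Quito, Riga-Tokyo; total weight 1+1+2+2+5+8 = 19.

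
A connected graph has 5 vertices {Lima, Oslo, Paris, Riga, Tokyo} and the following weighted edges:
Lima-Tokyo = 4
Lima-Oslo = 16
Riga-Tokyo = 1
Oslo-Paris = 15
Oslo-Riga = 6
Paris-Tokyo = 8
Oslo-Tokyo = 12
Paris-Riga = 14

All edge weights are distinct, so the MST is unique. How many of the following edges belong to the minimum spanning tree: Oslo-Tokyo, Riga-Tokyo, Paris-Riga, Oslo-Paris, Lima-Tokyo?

2

Sort edges by weight, then run Kruskal:
Riga-Tokyo (1): add — endpoints in different components.
Lima-Tokyo (4): add — endpoints in different components.
Oslo-Riga (6): add — endpoints in different components.
Paris-Tokyo (8): add — endpoints in different components.
MST edge set: {Riga-Tokyo, Lima-Tokyo, Oslo-Riga, Paris-Tokyo}.
Of the listed edges, {Riga-Tokyo, Lima-Tokyo} are in the MST → 2.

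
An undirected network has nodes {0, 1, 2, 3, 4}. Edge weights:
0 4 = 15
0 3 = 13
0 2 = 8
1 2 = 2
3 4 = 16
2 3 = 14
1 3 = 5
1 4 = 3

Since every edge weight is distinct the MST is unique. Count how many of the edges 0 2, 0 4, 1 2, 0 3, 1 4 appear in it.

Kruskal: consider edges lightest-first.
1 2 (2): add — endpoints in different components.
1 4 (3): add — endpoints in different components.
1 3 (5): add — endpoints in different components.
0 2 (8): add — endpoints in different components.
MST edge set: {1 2, 1 4, 1 3, 0 2}.
Of the listed edges, {0 2, 1 2, 1 4} are in the MST → 3.

3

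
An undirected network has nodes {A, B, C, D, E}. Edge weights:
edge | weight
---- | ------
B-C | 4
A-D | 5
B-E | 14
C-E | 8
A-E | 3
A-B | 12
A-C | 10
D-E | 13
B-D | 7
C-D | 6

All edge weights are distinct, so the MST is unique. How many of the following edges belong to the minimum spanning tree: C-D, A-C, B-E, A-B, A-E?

Kruskal: consider edges lightest-first.
A-E (3): add — endpoints in different components.
B-C (4): add — endpoints in different components.
A-D (5): add — endpoints in different components.
C-D (6): add — endpoints in different components.
MST edge set: {A-E, B-C, A-D, C-D}.
Of the listed edges, {C-D, A-E} are in the MST → 2.

2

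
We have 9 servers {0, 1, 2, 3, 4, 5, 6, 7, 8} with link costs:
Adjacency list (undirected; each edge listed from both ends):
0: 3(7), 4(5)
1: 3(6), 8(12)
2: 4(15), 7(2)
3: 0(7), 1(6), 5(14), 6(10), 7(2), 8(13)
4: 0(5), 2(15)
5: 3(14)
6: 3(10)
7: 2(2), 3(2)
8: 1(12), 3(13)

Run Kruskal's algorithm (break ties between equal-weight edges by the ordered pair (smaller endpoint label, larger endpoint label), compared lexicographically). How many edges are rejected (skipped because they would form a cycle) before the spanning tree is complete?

1

Sort edges by weight, then run Kruskal:
2 7 (2): add — endpoints in different components.
3 7 (2): add — endpoints in different components.
0 4 (5): add — endpoints in different components.
1 3 (6): add — endpoints in different components.
0 3 (7): add — endpoints in different components.
3 6 (10): add — endpoints in different components.
1 8 (12): add — endpoints in different components.
3 8 (13): skip — 3 and 8 already connected.
3 5 (14): add — endpoints in different components.
Edges rejected before the tree was complete: 1.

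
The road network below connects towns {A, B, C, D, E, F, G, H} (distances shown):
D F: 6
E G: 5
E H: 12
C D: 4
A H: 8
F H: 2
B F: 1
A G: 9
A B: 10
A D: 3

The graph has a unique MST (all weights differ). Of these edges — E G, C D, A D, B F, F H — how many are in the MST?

5

Kruskal: consider edges lightest-first.
B F (1): add — endpoints in different components.
F H (2): add — endpoints in different components.
A D (3): add — endpoints in different components.
C D (4): add — endpoints in different components.
E G (5): add — endpoints in different components.
D F (6): add — endpoints in different components.
A H (8): skip — A and H already connected.
A G (9): add — endpoints in different components.
MST edge set: {B F, F H, A D, C D, E G, D F, A G}.
Of the listed edges, {E G, C D, A D, B F, F H} are in the MST → 5.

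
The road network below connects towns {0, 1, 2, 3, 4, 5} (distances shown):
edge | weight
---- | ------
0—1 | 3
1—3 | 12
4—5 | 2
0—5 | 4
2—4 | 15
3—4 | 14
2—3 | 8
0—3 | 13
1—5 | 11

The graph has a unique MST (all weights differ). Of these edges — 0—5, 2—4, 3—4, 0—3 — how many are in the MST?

Kruskal: consider edges lightest-first.
4—5 (2): add. Components now {0} {1} {2} {3} {4,5}
0—1 (3): add. Components now {0,1} {2} {3} {4,5}
0—5 (4): add. Components now {0,1,4,5} {2} {3}
2—3 (8): add. Components now {0,1,4,5} {2,3}
1—5 (11): skip — 1 and 5 already connected.
1—3 (12): add. Components now {0,1,2,3,4,5}
MST edge set: {4—5, 0—1, 0—5, 2—3, 1—3}.
Of the listed edges, {0—5} are in the MST → 1.

1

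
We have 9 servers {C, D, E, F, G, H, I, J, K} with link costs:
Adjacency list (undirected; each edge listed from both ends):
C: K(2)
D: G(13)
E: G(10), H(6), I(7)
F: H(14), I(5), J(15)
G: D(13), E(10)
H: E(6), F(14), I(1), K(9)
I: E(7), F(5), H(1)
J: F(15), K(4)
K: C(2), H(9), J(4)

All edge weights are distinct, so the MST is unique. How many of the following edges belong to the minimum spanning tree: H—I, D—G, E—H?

Kruskal's algorithm — process edges by increasing weight (ties by edge label):
H—I (1): add — endpoints in different components.
C—K (2): add — endpoints in different components.
J—K (4): add — endpoints in different components.
F—I (5): add — endpoints in different components.
E—H (6): add — endpoints in different components.
E—I (7): skip — E and I already connected.
H—K (9): add — endpoints in different components.
E—G (10): add — endpoints in different components.
D—G (13): add — endpoints in different components.
MST edge set: {H—I, C—K, J—K, F—I, E—H, H—K, E—G, D—G}.
Of the listed edges, {H—I, D—G, E—H} are in the MST → 3.

3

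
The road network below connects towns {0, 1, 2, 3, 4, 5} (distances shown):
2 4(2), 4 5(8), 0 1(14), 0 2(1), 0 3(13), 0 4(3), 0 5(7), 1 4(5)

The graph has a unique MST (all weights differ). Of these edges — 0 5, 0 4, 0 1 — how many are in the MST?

1

Kruskal's algorithm — process edges by increasing weight (ties by edge label):
0 2 (1): add — endpoints in different components.
2 4 (2): add — endpoints in different components.
0 4 (3): skip — 0 and 4 already connected.
1 4 (5): add — endpoints in different components.
0 5 (7): add — endpoints in different components.
4 5 (8): skip — 4 and 5 already connected.
0 3 (13): add — endpoints in different components.
MST edge set: {0 2, 2 4, 1 4, 0 5, 0 3}.
Of the listed edges, {0 5} are in the MST → 1.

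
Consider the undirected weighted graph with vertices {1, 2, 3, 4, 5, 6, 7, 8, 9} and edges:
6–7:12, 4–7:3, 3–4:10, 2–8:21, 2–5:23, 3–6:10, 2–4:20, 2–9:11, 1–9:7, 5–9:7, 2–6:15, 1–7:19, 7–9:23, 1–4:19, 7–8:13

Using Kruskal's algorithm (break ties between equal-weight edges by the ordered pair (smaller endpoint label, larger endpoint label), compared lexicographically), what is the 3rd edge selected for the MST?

Kruskal's algorithm — process edges by increasing weight (ties by edge label):
4–7 (3): add — endpoints in different components.
1–9 (7): add — endpoints in different components.
5–9 (7): add — endpoints in different components.
3–4 (10): add — endpoints in different components.
3–6 (10): add — endpoints in different components.
2–9 (11): add — endpoints in different components.
6–7 (12): skip — 6 and 7 already connected.
7–8 (13): add — endpoints in different components.
2–6 (15): add — endpoints in different components.
The 3rd edge added is 5–9.

5-9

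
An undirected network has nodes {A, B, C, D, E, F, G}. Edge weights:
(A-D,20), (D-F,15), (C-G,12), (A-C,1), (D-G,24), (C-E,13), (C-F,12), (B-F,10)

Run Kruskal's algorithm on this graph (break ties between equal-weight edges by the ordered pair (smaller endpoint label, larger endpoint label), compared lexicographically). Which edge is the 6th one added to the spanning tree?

Kruskal's algorithm — process edges by increasing weight (ties by edge label):
A-C (1): add — endpoints in different components.
B-F (10): add — endpoints in different components.
C-F (12): add — endpoints in different components.
C-G (12): add — endpoints in different components.
C-E (13): add — endpoints in different components.
D-F (15): add — endpoints in different components.
The 6th edge added is D-F.

D-F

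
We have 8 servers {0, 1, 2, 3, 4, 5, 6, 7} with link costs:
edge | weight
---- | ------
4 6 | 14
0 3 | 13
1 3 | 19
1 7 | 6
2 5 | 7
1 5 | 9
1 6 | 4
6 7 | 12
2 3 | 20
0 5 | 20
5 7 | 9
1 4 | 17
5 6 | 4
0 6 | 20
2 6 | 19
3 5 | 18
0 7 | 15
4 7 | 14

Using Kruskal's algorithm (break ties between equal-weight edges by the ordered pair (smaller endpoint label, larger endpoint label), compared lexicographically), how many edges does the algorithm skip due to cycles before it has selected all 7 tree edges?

4

Sort edges by weight, then run Kruskal:
1 6 (4): add — endpoints in different components.
5 6 (4): add — endpoints in different components.
1 7 (6): add — endpoints in different components.
2 5 (7): add — endpoints in different components.
1 5 (9): skip — 1 and 5 already connected.
5 7 (9): skip — 5 and 7 already connected.
6 7 (12): skip — 6 and 7 already connected.
0 3 (13): add — endpoints in different components.
4 6 (14): add — endpoints in different components.
4 7 (14): skip — 4 and 7 already connected.
0 7 (15): add — endpoints in different components.
Edges rejected before the tree was complete: 4.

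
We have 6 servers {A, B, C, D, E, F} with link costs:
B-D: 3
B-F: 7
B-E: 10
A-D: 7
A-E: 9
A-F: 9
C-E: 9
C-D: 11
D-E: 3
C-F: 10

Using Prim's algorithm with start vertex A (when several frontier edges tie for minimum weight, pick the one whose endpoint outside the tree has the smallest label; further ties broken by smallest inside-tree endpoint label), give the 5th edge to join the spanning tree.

Grow the tree from A using Prim:
Step 1: frontier [A-D 7, A-E 9, A-F 9] → take A-D (7); add D.
Step 2: frontier [A-E 9, A-F 9, B-D 3, D-E 3, C-D 11] → take B-D (3); add B.
Step 3: frontier [A-E 9, A-F 9, B-F 7, B-E 10, D-E 3, C-D 11] → take D-E (3); add E.
Step 4: frontier [A-F 9, B-F 7, C-D 11, C-E 9] → take B-F (7); add F.
Step 5: frontier [C-D 11, C-E 9, C-F 10] → take C-E (9); add C.
The 5th edge added is C-E.

C-E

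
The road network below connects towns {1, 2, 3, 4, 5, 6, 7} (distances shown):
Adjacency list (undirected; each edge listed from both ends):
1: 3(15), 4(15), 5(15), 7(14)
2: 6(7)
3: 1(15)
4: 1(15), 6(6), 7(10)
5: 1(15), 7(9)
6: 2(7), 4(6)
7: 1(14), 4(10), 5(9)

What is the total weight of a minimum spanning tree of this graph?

Prim's algorithm from 7:
Step 1: cheapest edge leaving the tree is 5-7 (9); add 5.
Step 2: cheapest edge leaving the tree is 4-7 (10); add 4.
Step 3: cheapest edge leaving the tree is 4-6 (6); add 6.
Step 4: cheapest edge leaving the tree is 2-6 (7); add 2.
Step 5: cheapest edge leaving the tree is 1-7 (14); add 1.
Step 6: cheapest edge leaving the tree is 1-3 (15); add 3.
MST edges: 5-7, 4-7, 4-6, 2-6, 1-7, 1-3; total weight 9+10+6+7+14+15 = 61.

61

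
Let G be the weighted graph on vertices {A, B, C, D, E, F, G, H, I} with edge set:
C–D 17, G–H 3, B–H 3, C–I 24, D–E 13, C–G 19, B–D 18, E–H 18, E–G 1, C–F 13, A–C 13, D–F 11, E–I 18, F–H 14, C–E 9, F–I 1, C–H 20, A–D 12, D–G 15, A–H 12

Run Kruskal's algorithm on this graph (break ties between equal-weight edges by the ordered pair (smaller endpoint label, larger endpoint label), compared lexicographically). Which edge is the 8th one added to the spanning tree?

A-H

Sort edges by weight, then run Kruskal:
E–G (1): add — endpoints in different components.
F–I (1): add — endpoints in different components.
B–H (3): add — endpoints in different components.
G–H (3): add — endpoints in different components.
C–E (9): add — endpoints in different components.
D–F (11): add — endpoints in different components.
A–D (12): add — endpoints in different components.
A–H (12): add — endpoints in different components.
The 8th edge added is A–H.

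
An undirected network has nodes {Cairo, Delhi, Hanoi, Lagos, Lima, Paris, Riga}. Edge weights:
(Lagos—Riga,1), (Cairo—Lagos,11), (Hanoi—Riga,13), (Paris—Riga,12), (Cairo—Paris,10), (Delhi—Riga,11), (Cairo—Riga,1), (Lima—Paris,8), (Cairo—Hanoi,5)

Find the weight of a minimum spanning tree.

36

Prim's algorithm from Hanoi:
Step 1: cheapest edge leaving the tree is Cairo—Hanoi (5); add Cairo.
Step 2: cheapest edge leaving the tree is Cairo—Riga (1); add Riga.
Step 3: cheapest edge leaving the tree is Lagos—Riga (1); add Lagos.
Step 4: cheapest edge leaving the tree is Cairo—Paris (10); add Paris.
Step 5: cheapest edge leaving the tree is Lima—Paris (8); add Lima.
Step 6: cheapest edge leaving the tree is Delhi—Riga (11); add Delhi.
MST edges: Cairo—Hanoi, Cairo—Riga, Lagos—Riga, Cairo—Paris, Lima—Paris, Delhi—Riga; total weight 5+1+1+10+8+11 = 36.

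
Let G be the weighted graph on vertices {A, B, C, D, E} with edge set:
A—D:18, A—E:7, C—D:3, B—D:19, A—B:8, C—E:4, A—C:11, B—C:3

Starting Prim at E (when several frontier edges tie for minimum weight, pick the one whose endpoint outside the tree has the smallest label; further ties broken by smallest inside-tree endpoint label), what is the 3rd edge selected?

Prim's algorithm from E:
Step 1: frontier [C—E 4, A—E 7] → take C—E (4); add C.
Step 2: frontier [B—C 3, C—D 3, A—C 11, A—E 7] → take B—C (3); add B.
Step 3: frontier [A—B 8, B—D 19, C—D 3, A—C 11, A—E 7] → take C—D (3); add D.
Step 4: frontier [A—B 8, A—C 11, A—D 18, A—E 7] → take A—E (7); add A.
The 3rd edge added is C—D.

C-D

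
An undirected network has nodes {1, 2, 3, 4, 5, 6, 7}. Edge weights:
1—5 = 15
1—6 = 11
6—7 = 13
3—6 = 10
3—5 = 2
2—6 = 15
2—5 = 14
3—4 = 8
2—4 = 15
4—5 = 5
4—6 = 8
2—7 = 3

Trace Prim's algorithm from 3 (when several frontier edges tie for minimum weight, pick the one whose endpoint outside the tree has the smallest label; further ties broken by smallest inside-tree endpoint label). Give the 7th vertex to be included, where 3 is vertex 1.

Prim's algorithm from 3:
Step 1: cheapest edge leaving the tree is 3—5 (2); add 5.
Step 2: cheapest edge leaving the tree is 4—5 (5); add 4.
Step 3: cheapest edge leaving the tree is 4—6 (8); add 6.
Step 4: cheapest edge leaving the tree is 1—6 (11); add 1.
Step 5: cheapest edge leaving the tree is 6—7 (13); add 7.
Step 6: cheapest edge leaving the tree is 2—7 (3); add 2.
Vertex order: 3, 5, 4, 6, 1, 7, 2. The 7th vertex is 2.

2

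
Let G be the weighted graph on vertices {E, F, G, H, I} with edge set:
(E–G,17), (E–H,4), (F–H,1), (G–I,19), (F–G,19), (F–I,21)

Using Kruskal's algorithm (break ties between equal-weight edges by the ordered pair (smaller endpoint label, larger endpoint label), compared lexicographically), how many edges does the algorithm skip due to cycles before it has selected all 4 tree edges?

Sort edges by weight, then run Kruskal:
F–H (1): add — endpoints in different components.
E–H (4): add — endpoints in different components.
E–G (17): add — endpoints in different components.
F–G (19): skip — F and G already connected.
G–I (19): add — endpoints in different components.
Edges rejected before the tree was complete: 1.

1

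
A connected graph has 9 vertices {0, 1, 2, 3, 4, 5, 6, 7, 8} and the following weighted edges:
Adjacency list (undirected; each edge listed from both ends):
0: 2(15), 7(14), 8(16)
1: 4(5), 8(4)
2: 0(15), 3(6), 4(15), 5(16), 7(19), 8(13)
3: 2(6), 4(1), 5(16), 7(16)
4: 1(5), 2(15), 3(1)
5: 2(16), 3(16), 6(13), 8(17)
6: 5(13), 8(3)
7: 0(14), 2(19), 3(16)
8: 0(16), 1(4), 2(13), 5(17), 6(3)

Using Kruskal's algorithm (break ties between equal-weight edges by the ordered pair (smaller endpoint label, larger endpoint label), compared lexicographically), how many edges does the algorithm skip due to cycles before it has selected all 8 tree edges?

1

Sort edges by weight, then run Kruskal:
3–4 (1): add — endpoints in different components.
6–8 (3): add — endpoints in different components.
1–8 (4): add — endpoints in different components.
1–4 (5): add — endpoints in different components.
2–3 (6): add — endpoints in different components.
2–8 (13): skip — 2 and 8 already connected.
5–6 (13): add — endpoints in different components.
0–7 (14): add — endpoints in different components.
0–2 (15): add — endpoints in different components.
Edges rejected before the tree was complete: 1.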